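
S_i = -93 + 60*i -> [-93, -33, 27, 87, 147]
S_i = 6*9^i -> [6, 54, 486, 4374, 39366]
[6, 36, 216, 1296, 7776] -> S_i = 6*6^i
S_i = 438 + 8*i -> [438, 446, 454, 462, 470]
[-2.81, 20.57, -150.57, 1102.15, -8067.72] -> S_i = -2.81*(-7.32)^i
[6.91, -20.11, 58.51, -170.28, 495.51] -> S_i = 6.91*(-2.91)^i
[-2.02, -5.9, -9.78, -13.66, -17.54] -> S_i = -2.02 + -3.88*i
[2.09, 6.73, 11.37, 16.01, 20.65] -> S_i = 2.09 + 4.64*i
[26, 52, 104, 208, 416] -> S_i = 26*2^i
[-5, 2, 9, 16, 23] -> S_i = -5 + 7*i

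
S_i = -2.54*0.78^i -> [-2.54, -1.98, -1.55, -1.21, -0.94]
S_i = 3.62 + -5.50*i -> [3.62, -1.88, -7.38, -12.88, -18.38]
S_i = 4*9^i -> [4, 36, 324, 2916, 26244]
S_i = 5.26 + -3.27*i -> [5.26, 1.99, -1.28, -4.55, -7.82]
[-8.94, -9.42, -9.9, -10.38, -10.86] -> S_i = -8.94 + -0.48*i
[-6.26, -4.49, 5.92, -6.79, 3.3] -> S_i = Random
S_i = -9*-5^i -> [-9, 45, -225, 1125, -5625]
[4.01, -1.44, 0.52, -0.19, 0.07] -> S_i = 4.01*(-0.36)^i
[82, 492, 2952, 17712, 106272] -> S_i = 82*6^i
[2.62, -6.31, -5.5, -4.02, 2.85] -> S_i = Random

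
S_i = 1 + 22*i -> [1, 23, 45, 67, 89]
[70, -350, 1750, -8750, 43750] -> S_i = 70*-5^i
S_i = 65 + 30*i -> [65, 95, 125, 155, 185]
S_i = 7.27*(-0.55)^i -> [7.27, -4.0, 2.2, -1.21, 0.67]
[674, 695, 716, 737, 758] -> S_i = 674 + 21*i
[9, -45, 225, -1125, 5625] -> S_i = 9*-5^i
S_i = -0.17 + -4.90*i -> [-0.17, -5.07, -9.97, -14.87, -19.77]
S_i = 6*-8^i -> [6, -48, 384, -3072, 24576]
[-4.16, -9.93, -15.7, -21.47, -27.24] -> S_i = -4.16 + -5.77*i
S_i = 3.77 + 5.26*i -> [3.77, 9.03, 14.29, 19.55, 24.81]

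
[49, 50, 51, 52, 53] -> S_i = 49 + 1*i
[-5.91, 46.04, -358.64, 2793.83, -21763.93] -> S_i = -5.91*(-7.79)^i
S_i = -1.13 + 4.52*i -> [-1.13, 3.39, 7.91, 12.43, 16.95]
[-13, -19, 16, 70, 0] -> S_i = Random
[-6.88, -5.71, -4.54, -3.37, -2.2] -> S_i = -6.88 + 1.17*i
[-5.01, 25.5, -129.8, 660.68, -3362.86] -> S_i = -5.01*(-5.09)^i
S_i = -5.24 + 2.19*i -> [-5.24, -3.05, -0.86, 1.33, 3.52]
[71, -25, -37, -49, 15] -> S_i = Random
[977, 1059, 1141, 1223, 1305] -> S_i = 977 + 82*i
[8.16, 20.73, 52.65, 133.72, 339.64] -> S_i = 8.16*2.54^i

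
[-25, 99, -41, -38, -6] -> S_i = Random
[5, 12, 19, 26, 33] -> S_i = 5 + 7*i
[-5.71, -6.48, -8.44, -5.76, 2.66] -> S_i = Random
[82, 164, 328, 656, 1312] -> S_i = 82*2^i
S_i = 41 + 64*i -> [41, 105, 169, 233, 297]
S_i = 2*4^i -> [2, 8, 32, 128, 512]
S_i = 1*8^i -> [1, 8, 64, 512, 4096]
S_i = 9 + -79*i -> [9, -70, -149, -228, -307]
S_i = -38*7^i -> [-38, -266, -1862, -13034, -91238]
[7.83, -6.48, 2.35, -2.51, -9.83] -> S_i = Random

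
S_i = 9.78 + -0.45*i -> [9.78, 9.33, 8.88, 8.43, 7.98]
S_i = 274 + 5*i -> [274, 279, 284, 289, 294]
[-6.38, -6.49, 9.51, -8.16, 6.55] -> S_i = Random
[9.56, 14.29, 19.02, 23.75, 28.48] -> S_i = 9.56 + 4.73*i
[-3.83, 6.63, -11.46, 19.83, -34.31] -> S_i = -3.83*(-1.73)^i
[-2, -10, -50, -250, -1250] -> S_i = -2*5^i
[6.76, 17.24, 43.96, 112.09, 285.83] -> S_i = 6.76*2.55^i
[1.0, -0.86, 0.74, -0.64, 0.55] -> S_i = 1.00*(-0.86)^i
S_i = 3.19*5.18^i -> [3.19, 16.52, 85.6, 443.38, 2296.73]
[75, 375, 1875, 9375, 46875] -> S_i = 75*5^i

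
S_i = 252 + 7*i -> [252, 259, 266, 273, 280]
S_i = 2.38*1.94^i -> [2.38, 4.62, 8.96, 17.38, 33.71]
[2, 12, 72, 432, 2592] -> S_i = 2*6^i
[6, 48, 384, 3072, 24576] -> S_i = 6*8^i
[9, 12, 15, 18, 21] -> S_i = 9 + 3*i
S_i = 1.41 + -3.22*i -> [1.41, -1.81, -5.03, -8.25, -11.47]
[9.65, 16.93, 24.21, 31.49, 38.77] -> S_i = 9.65 + 7.28*i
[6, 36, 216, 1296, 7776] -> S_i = 6*6^i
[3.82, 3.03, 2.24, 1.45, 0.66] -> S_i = 3.82 + -0.79*i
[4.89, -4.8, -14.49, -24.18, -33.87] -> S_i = 4.89 + -9.69*i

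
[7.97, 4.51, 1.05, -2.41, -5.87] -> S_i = 7.97 + -3.46*i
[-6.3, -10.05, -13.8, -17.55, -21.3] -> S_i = -6.30 + -3.75*i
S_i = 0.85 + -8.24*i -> [0.85, -7.39, -15.63, -23.87, -32.11]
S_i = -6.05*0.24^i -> [-6.05, -1.45, -0.35, -0.08, -0.02]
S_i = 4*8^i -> [4, 32, 256, 2048, 16384]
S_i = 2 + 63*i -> [2, 65, 128, 191, 254]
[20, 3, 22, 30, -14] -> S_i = Random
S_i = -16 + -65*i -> [-16, -81, -146, -211, -276]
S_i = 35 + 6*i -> [35, 41, 47, 53, 59]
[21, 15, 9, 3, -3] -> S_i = 21 + -6*i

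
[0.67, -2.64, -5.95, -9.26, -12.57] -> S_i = 0.67 + -3.31*i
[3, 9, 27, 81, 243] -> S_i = 3*3^i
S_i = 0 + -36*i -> [0, -36, -72, -108, -144]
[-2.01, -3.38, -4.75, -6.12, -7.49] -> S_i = -2.01 + -1.37*i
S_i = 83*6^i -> [83, 498, 2988, 17928, 107568]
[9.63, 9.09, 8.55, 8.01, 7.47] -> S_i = 9.63 + -0.54*i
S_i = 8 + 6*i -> [8, 14, 20, 26, 32]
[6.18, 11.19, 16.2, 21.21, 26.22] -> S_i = 6.18 + 5.01*i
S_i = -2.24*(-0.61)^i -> [-2.24, 1.37, -0.83, 0.51, -0.31]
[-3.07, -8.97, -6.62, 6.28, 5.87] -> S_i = Random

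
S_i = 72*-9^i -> [72, -648, 5832, -52488, 472392]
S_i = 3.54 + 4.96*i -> [3.54, 8.5, 13.46, 18.42, 23.38]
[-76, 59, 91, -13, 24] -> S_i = Random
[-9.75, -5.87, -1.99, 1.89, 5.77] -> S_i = -9.75 + 3.88*i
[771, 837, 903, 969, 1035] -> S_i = 771 + 66*i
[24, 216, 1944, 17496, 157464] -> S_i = 24*9^i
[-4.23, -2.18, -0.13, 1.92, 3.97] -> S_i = -4.23 + 2.05*i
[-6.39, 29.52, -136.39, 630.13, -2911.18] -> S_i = -6.39*(-4.62)^i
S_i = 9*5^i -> [9, 45, 225, 1125, 5625]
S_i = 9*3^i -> [9, 27, 81, 243, 729]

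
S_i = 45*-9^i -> [45, -405, 3645, -32805, 295245]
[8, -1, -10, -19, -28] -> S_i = 8 + -9*i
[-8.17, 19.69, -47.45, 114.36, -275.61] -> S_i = -8.17*(-2.41)^i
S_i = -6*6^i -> [-6, -36, -216, -1296, -7776]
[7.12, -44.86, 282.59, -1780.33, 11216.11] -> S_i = 7.12*(-6.30)^i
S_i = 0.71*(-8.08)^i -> [0.71, -5.74, 46.35, -374.54, 3026.24]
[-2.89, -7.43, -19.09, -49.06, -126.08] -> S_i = -2.89*2.57^i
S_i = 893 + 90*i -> [893, 983, 1073, 1163, 1253]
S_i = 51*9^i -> [51, 459, 4131, 37179, 334611]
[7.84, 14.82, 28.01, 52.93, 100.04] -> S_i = 7.84*1.89^i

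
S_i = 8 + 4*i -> [8, 12, 16, 20, 24]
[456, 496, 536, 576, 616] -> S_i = 456 + 40*i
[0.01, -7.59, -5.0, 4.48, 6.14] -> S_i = Random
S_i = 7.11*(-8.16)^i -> [7.11, -58.02, 473.42, -3863.14, 31523.2]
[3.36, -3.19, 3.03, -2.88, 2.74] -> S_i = 3.36*(-0.95)^i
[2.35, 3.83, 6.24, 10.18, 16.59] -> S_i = 2.35*1.63^i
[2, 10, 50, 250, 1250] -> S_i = 2*5^i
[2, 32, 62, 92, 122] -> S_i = 2 + 30*i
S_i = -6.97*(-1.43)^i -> [-6.97, 9.97, -14.25, 20.38, -29.15]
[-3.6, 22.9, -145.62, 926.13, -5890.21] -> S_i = -3.60*(-6.36)^i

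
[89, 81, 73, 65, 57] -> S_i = 89 + -8*i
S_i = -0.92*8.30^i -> [-0.92, -7.64, -63.38, -526.04, -4366.17]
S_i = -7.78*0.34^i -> [-7.78, -2.65, -0.9, -0.31, -0.1]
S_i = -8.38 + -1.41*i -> [-8.38, -9.79, -11.2, -12.61, -14.02]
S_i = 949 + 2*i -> [949, 951, 953, 955, 957]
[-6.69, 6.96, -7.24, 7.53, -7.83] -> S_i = -6.69*(-1.04)^i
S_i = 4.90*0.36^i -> [4.9, 1.76, 0.64, 0.23, 0.08]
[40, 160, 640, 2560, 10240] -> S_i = 40*4^i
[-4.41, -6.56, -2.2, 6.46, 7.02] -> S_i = Random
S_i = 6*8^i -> [6, 48, 384, 3072, 24576]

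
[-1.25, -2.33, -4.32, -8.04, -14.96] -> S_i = -1.25*1.86^i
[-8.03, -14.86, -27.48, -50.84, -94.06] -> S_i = -8.03*1.85^i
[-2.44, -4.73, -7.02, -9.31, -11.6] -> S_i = -2.44 + -2.29*i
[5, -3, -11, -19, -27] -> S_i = 5 + -8*i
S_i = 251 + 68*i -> [251, 319, 387, 455, 523]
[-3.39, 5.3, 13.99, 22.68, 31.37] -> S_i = -3.39 + 8.69*i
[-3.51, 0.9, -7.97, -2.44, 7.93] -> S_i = Random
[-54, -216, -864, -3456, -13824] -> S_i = -54*4^i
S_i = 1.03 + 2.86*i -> [1.03, 3.89, 6.75, 9.61, 12.47]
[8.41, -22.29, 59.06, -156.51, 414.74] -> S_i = 8.41*(-2.65)^i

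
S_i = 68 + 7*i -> [68, 75, 82, 89, 96]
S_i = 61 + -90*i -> [61, -29, -119, -209, -299]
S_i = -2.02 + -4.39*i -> [-2.02, -6.41, -10.8, -15.19, -19.58]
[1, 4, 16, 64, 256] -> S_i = 1*4^i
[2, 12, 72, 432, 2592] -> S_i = 2*6^i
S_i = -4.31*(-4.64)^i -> [-4.31, 20.0, -92.79, 430.56, -1997.79]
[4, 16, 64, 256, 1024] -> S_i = 4*4^i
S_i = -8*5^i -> [-8, -40, -200, -1000, -5000]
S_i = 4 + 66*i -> [4, 70, 136, 202, 268]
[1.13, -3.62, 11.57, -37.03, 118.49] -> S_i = 1.13*(-3.20)^i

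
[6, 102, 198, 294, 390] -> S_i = 6 + 96*i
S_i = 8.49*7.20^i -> [8.49, 61.13, 440.12, 3168.88, 22815.9]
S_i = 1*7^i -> [1, 7, 49, 343, 2401]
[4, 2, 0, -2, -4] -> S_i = 4 + -2*i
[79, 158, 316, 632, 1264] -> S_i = 79*2^i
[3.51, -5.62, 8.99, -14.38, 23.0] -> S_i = 3.51*(-1.60)^i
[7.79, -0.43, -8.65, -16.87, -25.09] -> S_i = 7.79 + -8.22*i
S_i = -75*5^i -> [-75, -375, -1875, -9375, -46875]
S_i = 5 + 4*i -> [5, 9, 13, 17, 21]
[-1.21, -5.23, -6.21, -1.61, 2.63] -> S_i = Random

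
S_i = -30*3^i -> [-30, -90, -270, -810, -2430]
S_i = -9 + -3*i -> [-9, -12, -15, -18, -21]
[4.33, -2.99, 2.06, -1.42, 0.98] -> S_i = 4.33*(-0.69)^i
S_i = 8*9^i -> [8, 72, 648, 5832, 52488]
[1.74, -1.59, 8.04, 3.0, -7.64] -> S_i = Random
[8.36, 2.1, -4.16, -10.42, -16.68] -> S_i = 8.36 + -6.26*i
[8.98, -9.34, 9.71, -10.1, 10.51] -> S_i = 8.98*(-1.04)^i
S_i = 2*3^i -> [2, 6, 18, 54, 162]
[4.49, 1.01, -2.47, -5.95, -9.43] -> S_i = 4.49 + -3.48*i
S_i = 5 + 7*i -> [5, 12, 19, 26, 33]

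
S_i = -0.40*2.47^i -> [-0.4, -0.99, -2.44, -6.03, -14.89]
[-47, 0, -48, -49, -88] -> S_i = Random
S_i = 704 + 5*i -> [704, 709, 714, 719, 724]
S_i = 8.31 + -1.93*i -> [8.31, 6.38, 4.45, 2.52, 0.59]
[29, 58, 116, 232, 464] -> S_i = 29*2^i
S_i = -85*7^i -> [-85, -595, -4165, -29155, -204085]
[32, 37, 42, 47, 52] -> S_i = 32 + 5*i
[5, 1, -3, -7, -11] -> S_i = 5 + -4*i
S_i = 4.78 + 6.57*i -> [4.78, 11.35, 17.92, 24.49, 31.06]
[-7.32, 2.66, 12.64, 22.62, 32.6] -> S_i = -7.32 + 9.98*i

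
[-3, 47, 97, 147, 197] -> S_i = -3 + 50*i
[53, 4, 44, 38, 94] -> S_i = Random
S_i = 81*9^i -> [81, 729, 6561, 59049, 531441]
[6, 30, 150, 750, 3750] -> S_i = 6*5^i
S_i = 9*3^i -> [9, 27, 81, 243, 729]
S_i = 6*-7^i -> [6, -42, 294, -2058, 14406]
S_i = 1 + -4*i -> [1, -3, -7, -11, -15]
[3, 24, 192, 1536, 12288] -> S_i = 3*8^i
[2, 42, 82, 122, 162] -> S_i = 2 + 40*i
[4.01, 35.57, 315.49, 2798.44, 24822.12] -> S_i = 4.01*8.87^i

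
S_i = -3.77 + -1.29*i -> [-3.77, -5.06, -6.35, -7.64, -8.93]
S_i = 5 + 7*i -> [5, 12, 19, 26, 33]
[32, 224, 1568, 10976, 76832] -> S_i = 32*7^i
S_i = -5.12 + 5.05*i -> [-5.12, -0.07, 4.98, 10.03, 15.08]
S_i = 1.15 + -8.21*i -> [1.15, -7.06, -15.27, -23.48, -31.69]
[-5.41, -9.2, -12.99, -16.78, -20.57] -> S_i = -5.41 + -3.79*i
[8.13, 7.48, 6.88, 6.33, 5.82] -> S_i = 8.13*0.92^i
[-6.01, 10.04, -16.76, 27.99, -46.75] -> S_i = -6.01*(-1.67)^i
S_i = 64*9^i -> [64, 576, 5184, 46656, 419904]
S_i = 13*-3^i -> [13, -39, 117, -351, 1053]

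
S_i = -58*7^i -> [-58, -406, -2842, -19894, -139258]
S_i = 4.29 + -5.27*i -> [4.29, -0.98, -6.25, -11.52, -16.79]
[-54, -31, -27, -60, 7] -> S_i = Random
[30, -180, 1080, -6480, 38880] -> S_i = 30*-6^i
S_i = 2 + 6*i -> [2, 8, 14, 20, 26]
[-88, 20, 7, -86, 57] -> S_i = Random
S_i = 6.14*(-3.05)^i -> [6.14, -18.73, 57.12, -174.21, 531.33]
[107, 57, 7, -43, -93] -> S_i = 107 + -50*i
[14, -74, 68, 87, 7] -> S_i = Random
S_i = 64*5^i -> [64, 320, 1600, 8000, 40000]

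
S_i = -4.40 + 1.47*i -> [-4.4, -2.93, -1.46, 0.01, 1.48]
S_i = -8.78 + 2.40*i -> [-8.78, -6.38, -3.98, -1.58, 0.82]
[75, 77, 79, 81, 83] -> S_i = 75 + 2*i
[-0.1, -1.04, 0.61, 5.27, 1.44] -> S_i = Random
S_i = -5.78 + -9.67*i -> [-5.78, -15.45, -25.12, -34.79, -44.46]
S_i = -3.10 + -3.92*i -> [-3.1, -7.02, -10.94, -14.86, -18.78]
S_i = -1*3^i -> [-1, -3, -9, -27, -81]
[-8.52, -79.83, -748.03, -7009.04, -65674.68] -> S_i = -8.52*9.37^i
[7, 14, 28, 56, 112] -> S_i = 7*2^i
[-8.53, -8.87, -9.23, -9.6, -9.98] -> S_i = -8.53*1.04^i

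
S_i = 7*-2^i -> [7, -14, 28, -56, 112]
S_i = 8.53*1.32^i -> [8.53, 11.26, 14.86, 19.62, 25.9]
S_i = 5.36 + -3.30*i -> [5.36, 2.06, -1.24, -4.54, -7.84]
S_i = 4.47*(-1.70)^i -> [4.47, -7.6, 12.92, -21.96, 37.33]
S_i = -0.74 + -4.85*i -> [-0.74, -5.59, -10.44, -15.29, -20.14]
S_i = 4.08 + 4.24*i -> [4.08, 8.32, 12.56, 16.8, 21.04]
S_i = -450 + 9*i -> [-450, -441, -432, -423, -414]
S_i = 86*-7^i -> [86, -602, 4214, -29498, 206486]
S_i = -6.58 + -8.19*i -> [-6.58, -14.77, -22.96, -31.15, -39.34]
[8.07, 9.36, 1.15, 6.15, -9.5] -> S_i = Random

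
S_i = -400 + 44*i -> [-400, -356, -312, -268, -224]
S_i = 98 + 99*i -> [98, 197, 296, 395, 494]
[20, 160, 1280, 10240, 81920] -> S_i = 20*8^i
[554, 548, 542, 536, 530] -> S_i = 554 + -6*i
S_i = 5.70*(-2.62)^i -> [5.7, -14.93, 39.13, -102.51, 268.58]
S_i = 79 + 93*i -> [79, 172, 265, 358, 451]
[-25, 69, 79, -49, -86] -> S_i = Random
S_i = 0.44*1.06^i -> [0.44, 0.47, 0.49, 0.52, 0.56]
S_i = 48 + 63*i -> [48, 111, 174, 237, 300]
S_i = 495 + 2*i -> [495, 497, 499, 501, 503]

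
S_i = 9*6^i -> [9, 54, 324, 1944, 11664]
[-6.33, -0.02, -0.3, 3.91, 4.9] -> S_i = Random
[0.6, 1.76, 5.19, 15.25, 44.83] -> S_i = 0.60*2.94^i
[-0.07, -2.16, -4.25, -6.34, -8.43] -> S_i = -0.07 + -2.09*i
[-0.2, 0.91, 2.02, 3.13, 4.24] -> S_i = -0.20 + 1.11*i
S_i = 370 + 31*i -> [370, 401, 432, 463, 494]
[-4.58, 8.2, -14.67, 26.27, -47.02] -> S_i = -4.58*(-1.79)^i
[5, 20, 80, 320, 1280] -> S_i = 5*4^i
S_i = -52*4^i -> [-52, -208, -832, -3328, -13312]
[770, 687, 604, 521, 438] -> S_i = 770 + -83*i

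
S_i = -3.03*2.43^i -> [-3.03, -7.36, -17.89, -43.48, -105.65]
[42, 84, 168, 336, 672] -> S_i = 42*2^i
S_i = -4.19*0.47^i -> [-4.19, -1.97, -0.93, -0.44, -0.2]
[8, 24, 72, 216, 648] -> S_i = 8*3^i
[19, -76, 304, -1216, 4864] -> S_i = 19*-4^i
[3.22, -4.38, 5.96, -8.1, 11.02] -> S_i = 3.22*(-1.36)^i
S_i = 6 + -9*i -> [6, -3, -12, -21, -30]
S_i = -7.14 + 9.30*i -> [-7.14, 2.16, 11.46, 20.76, 30.06]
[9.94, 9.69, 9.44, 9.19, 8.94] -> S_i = 9.94 + -0.25*i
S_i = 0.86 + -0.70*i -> [0.86, 0.16, -0.54, -1.24, -1.94]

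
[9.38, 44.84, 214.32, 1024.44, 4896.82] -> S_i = 9.38*4.78^i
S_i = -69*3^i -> [-69, -207, -621, -1863, -5589]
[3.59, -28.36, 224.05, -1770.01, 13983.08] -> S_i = 3.59*(-7.90)^i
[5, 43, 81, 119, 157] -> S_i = 5 + 38*i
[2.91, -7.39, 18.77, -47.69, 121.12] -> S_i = 2.91*(-2.54)^i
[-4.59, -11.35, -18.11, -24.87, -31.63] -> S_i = -4.59 + -6.76*i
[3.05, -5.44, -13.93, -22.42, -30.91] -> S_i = 3.05 + -8.49*i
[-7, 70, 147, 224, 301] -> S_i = -7 + 77*i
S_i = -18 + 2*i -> [-18, -16, -14, -12, -10]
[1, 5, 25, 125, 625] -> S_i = 1*5^i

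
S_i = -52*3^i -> [-52, -156, -468, -1404, -4212]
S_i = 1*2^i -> [1, 2, 4, 8, 16]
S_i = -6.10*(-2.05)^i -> [-6.1, 12.5, -25.64, 52.55, -107.73]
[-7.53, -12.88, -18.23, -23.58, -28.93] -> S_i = -7.53 + -5.35*i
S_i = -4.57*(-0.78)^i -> [-4.57, 3.56, -2.78, 2.17, -1.69]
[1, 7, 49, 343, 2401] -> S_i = 1*7^i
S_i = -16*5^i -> [-16, -80, -400, -2000, -10000]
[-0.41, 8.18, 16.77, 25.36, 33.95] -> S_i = -0.41 + 8.59*i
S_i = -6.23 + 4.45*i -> [-6.23, -1.78, 2.67, 7.12, 11.57]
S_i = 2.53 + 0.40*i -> [2.53, 2.93, 3.33, 3.73, 4.13]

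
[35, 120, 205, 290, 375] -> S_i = 35 + 85*i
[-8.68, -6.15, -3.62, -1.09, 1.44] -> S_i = -8.68 + 2.53*i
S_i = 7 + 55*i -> [7, 62, 117, 172, 227]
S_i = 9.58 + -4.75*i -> [9.58, 4.83, 0.08, -4.67, -9.42]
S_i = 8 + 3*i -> [8, 11, 14, 17, 20]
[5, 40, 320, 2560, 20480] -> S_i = 5*8^i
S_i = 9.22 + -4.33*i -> [9.22, 4.89, 0.56, -3.77, -8.1]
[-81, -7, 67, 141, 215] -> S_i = -81 + 74*i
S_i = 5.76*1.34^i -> [5.76, 7.72, 10.34, 13.86, 18.57]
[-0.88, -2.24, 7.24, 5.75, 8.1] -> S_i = Random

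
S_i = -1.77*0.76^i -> [-1.77, -1.35, -1.02, -0.78, -0.59]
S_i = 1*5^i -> [1, 5, 25, 125, 625]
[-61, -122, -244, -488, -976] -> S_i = -61*2^i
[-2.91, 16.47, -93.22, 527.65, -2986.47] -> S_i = -2.91*(-5.66)^i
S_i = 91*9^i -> [91, 819, 7371, 66339, 597051]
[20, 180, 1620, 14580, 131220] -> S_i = 20*9^i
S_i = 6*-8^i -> [6, -48, 384, -3072, 24576]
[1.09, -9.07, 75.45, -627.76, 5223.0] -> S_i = 1.09*(-8.32)^i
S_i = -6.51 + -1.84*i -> [-6.51, -8.35, -10.19, -12.03, -13.87]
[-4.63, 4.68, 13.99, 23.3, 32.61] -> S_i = -4.63 + 9.31*i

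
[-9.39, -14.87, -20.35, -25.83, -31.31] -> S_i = -9.39 + -5.48*i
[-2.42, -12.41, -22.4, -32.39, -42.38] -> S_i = -2.42 + -9.99*i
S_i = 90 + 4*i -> [90, 94, 98, 102, 106]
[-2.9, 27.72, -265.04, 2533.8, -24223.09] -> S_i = -2.90*(-9.56)^i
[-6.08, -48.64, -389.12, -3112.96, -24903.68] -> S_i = -6.08*8.00^i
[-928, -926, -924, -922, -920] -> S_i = -928 + 2*i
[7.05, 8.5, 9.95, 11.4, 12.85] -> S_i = 7.05 + 1.45*i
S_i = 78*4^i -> [78, 312, 1248, 4992, 19968]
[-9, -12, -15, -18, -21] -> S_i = -9 + -3*i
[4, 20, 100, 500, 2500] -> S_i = 4*5^i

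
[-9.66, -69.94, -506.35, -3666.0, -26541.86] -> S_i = -9.66*7.24^i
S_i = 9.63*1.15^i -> [9.63, 11.07, 12.74, 14.65, 16.84]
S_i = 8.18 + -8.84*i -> [8.18, -0.66, -9.5, -18.34, -27.18]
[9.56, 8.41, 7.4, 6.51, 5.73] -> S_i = 9.56*0.88^i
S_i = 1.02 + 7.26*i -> [1.02, 8.28, 15.54, 22.8, 30.06]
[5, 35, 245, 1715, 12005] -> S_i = 5*7^i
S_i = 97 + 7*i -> [97, 104, 111, 118, 125]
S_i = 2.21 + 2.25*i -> [2.21, 4.46, 6.71, 8.96, 11.21]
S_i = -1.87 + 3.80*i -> [-1.87, 1.93, 5.73, 9.53, 13.33]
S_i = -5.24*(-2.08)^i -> [-5.24, 10.9, -22.67, 47.15, -98.08]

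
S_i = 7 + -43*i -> [7, -36, -79, -122, -165]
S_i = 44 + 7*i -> [44, 51, 58, 65, 72]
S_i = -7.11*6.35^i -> [-7.11, -45.15, -286.69, -1820.5, -11560.18]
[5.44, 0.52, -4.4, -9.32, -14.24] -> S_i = 5.44 + -4.92*i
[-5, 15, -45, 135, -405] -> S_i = -5*-3^i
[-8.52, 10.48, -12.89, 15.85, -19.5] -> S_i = -8.52*(-1.23)^i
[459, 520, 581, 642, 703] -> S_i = 459 + 61*i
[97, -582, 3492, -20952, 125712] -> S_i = 97*-6^i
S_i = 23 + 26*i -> [23, 49, 75, 101, 127]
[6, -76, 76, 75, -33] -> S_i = Random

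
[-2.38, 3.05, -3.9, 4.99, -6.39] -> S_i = -2.38*(-1.28)^i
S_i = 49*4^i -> [49, 196, 784, 3136, 12544]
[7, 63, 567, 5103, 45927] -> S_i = 7*9^i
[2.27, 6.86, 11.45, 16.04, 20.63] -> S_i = 2.27 + 4.59*i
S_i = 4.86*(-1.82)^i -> [4.86, -8.85, 16.1, -29.3, 53.32]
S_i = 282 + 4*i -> [282, 286, 290, 294, 298]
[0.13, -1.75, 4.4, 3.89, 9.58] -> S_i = Random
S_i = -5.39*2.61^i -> [-5.39, -14.07, -36.72, -95.83, -250.12]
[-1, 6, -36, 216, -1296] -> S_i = -1*-6^i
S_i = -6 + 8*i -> [-6, 2, 10, 18, 26]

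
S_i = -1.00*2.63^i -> [-1.0, -2.63, -6.92, -18.19, -47.84]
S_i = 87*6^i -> [87, 522, 3132, 18792, 112752]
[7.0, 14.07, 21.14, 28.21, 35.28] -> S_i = 7.00 + 7.07*i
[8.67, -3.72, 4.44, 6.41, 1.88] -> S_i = Random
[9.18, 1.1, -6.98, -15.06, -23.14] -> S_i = 9.18 + -8.08*i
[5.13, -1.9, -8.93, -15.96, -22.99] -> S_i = 5.13 + -7.03*i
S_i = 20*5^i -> [20, 100, 500, 2500, 12500]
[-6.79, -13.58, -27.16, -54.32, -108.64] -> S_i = -6.79*2.00^i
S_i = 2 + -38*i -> [2, -36, -74, -112, -150]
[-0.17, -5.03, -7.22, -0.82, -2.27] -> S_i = Random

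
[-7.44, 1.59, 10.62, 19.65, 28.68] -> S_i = -7.44 + 9.03*i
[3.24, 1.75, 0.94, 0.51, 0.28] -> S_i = 3.24*0.54^i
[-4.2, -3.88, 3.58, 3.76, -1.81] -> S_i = Random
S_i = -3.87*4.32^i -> [-3.87, -16.72, -72.22, -312.01, -1347.86]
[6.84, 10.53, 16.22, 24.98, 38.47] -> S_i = 6.84*1.54^i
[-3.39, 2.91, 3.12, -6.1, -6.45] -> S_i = Random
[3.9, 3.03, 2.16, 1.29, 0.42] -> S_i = 3.90 + -0.87*i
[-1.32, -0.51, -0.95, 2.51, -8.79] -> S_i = Random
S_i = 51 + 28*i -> [51, 79, 107, 135, 163]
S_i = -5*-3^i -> [-5, 15, -45, 135, -405]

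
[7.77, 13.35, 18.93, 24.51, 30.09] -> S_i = 7.77 + 5.58*i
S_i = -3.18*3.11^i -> [-3.18, -9.89, -30.76, -95.66, -297.49]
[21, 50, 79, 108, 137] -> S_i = 21 + 29*i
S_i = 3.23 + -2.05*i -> [3.23, 1.18, -0.87, -2.92, -4.97]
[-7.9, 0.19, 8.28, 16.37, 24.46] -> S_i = -7.90 + 8.09*i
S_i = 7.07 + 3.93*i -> [7.07, 11.0, 14.93, 18.86, 22.79]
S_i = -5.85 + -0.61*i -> [-5.85, -6.46, -7.07, -7.68, -8.29]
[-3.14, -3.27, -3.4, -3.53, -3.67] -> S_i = -3.14*1.04^i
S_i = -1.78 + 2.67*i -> [-1.78, 0.89, 3.56, 6.23, 8.9]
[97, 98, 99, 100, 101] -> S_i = 97 + 1*i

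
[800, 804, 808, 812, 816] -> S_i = 800 + 4*i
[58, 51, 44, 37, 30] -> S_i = 58 + -7*i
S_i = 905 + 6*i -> [905, 911, 917, 923, 929]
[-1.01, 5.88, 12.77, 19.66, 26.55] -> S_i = -1.01 + 6.89*i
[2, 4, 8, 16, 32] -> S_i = 2*2^i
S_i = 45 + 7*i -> [45, 52, 59, 66, 73]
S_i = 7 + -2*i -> [7, 5, 3, 1, -1]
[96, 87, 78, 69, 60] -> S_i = 96 + -9*i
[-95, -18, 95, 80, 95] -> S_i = Random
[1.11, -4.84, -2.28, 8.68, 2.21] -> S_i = Random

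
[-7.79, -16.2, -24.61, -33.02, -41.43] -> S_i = -7.79 + -8.41*i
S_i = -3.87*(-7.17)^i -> [-3.87, 27.75, -198.95, 1426.49, -10227.93]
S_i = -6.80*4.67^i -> [-6.8, -31.76, -148.3, -692.56, -3234.27]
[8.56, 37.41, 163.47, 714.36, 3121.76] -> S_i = 8.56*4.37^i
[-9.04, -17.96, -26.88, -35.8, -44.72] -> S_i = -9.04 + -8.92*i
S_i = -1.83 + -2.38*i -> [-1.83, -4.21, -6.59, -8.97, -11.35]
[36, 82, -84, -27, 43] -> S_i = Random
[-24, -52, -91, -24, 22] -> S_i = Random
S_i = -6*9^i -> [-6, -54, -486, -4374, -39366]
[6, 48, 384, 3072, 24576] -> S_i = 6*8^i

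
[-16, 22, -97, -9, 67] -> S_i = Random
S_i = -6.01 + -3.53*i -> [-6.01, -9.54, -13.07, -16.6, -20.13]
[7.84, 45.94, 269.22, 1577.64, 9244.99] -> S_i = 7.84*5.86^i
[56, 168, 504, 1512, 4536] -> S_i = 56*3^i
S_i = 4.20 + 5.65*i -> [4.2, 9.85, 15.5, 21.15, 26.8]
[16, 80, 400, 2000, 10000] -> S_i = 16*5^i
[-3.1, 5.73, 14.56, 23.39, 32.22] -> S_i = -3.10 + 8.83*i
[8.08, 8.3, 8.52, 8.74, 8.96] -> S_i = 8.08 + 0.22*i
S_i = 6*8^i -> [6, 48, 384, 3072, 24576]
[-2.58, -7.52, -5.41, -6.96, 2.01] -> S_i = Random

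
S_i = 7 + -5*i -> [7, 2, -3, -8, -13]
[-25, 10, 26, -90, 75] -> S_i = Random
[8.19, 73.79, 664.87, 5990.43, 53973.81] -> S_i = 8.19*9.01^i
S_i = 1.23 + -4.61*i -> [1.23, -3.38, -7.99, -12.6, -17.21]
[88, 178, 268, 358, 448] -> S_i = 88 + 90*i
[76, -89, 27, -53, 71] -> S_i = Random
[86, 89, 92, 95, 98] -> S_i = 86 + 3*i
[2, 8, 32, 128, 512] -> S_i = 2*4^i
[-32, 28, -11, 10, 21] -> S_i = Random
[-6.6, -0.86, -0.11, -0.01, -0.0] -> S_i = -6.60*0.13^i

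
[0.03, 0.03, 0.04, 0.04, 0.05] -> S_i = 0.03*1.11^i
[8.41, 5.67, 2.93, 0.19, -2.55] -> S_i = 8.41 + -2.74*i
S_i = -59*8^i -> [-59, -472, -3776, -30208, -241664]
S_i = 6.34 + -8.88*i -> [6.34, -2.54, -11.42, -20.3, -29.18]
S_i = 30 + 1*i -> [30, 31, 32, 33, 34]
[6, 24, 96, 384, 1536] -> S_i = 6*4^i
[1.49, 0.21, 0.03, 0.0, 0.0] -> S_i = 1.49*0.14^i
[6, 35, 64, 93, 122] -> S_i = 6 + 29*i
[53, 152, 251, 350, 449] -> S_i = 53 + 99*i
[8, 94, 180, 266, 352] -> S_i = 8 + 86*i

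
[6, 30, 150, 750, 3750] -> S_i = 6*5^i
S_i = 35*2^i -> [35, 70, 140, 280, 560]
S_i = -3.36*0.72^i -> [-3.36, -2.42, -1.74, -1.25, -0.9]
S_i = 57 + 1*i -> [57, 58, 59, 60, 61]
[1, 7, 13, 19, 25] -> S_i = 1 + 6*i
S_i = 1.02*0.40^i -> [1.02, 0.41, 0.16, 0.07, 0.03]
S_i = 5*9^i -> [5, 45, 405, 3645, 32805]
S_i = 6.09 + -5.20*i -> [6.09, 0.89, -4.31, -9.51, -14.71]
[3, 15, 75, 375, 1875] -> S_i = 3*5^i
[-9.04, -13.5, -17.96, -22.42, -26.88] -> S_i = -9.04 + -4.46*i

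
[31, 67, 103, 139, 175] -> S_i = 31 + 36*i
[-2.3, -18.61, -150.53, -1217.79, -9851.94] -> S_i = -2.30*8.09^i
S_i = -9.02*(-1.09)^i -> [-9.02, 9.83, -10.72, 11.68, -12.73]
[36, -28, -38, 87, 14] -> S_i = Random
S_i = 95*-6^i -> [95, -570, 3420, -20520, 123120]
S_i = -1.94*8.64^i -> [-1.94, -16.76, -144.82, -1251.25, -10810.77]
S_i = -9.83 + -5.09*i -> [-9.83, -14.92, -20.01, -25.1, -30.19]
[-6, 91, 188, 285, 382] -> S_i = -6 + 97*i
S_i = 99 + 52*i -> [99, 151, 203, 255, 307]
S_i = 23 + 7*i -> [23, 30, 37, 44, 51]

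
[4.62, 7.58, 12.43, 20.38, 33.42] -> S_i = 4.62*1.64^i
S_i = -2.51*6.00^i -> [-2.51, -15.06, -90.36, -542.16, -3252.96]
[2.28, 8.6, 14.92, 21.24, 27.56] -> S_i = 2.28 + 6.32*i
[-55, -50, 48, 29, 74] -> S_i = Random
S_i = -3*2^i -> [-3, -6, -12, -24, -48]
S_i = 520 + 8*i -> [520, 528, 536, 544, 552]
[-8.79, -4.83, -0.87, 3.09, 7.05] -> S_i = -8.79 + 3.96*i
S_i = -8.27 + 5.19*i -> [-8.27, -3.08, 2.11, 7.3, 12.49]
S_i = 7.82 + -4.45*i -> [7.82, 3.37, -1.08, -5.53, -9.98]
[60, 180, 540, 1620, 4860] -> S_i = 60*3^i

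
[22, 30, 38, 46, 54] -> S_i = 22 + 8*i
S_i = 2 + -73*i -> [2, -71, -144, -217, -290]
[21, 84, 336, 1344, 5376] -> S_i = 21*4^i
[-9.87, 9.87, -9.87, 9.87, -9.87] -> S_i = -9.87*(-1.00)^i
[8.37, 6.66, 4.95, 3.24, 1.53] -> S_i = 8.37 + -1.71*i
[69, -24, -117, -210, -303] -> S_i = 69 + -93*i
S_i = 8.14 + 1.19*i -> [8.14, 9.33, 10.52, 11.71, 12.9]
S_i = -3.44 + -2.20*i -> [-3.44, -5.64, -7.84, -10.04, -12.24]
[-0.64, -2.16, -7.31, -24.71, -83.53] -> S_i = -0.64*3.38^i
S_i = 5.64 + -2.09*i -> [5.64, 3.55, 1.46, -0.63, -2.72]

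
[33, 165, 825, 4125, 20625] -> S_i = 33*5^i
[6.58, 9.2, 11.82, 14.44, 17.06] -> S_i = 6.58 + 2.62*i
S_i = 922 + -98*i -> [922, 824, 726, 628, 530]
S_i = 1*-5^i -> [1, -5, 25, -125, 625]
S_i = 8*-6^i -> [8, -48, 288, -1728, 10368]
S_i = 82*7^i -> [82, 574, 4018, 28126, 196882]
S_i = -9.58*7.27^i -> [-9.58, -69.65, -506.33, -3681.02, -26761.05]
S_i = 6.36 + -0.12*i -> [6.36, 6.24, 6.12, 6.0, 5.88]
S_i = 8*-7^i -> [8, -56, 392, -2744, 19208]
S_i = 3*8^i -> [3, 24, 192, 1536, 12288]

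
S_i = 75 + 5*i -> [75, 80, 85, 90, 95]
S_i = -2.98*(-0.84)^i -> [-2.98, 2.5, -2.1, 1.77, -1.48]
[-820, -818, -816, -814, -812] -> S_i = -820 + 2*i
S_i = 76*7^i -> [76, 532, 3724, 26068, 182476]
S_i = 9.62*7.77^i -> [9.62, 74.75, 580.79, 4512.72, 35063.81]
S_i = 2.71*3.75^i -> [2.71, 10.16, 38.11, 142.91, 535.91]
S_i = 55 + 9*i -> [55, 64, 73, 82, 91]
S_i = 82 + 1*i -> [82, 83, 84, 85, 86]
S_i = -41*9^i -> [-41, -369, -3321, -29889, -269001]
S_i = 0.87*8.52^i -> [0.87, 7.41, 63.15, 538.07, 4584.35]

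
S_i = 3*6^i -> [3, 18, 108, 648, 3888]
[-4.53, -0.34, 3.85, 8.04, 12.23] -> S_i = -4.53 + 4.19*i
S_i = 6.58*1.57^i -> [6.58, 10.33, 16.22, 25.46, 39.98]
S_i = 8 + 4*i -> [8, 12, 16, 20, 24]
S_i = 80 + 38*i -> [80, 118, 156, 194, 232]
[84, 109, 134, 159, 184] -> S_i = 84 + 25*i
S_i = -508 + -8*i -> [-508, -516, -524, -532, -540]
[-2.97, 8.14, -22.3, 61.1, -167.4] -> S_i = -2.97*(-2.74)^i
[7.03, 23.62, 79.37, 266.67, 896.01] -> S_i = 7.03*3.36^i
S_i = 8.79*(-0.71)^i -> [8.79, -6.24, 4.43, -3.15, 2.23]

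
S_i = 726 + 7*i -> [726, 733, 740, 747, 754]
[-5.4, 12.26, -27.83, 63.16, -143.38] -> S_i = -5.40*(-2.27)^i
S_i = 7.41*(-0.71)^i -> [7.41, -5.26, 3.74, -2.65, 1.88]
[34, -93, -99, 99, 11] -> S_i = Random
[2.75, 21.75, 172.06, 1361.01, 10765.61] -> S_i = 2.75*7.91^i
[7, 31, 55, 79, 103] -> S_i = 7 + 24*i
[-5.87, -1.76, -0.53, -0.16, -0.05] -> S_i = -5.87*0.30^i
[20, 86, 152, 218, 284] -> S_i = 20 + 66*i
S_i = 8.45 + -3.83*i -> [8.45, 4.62, 0.79, -3.04, -6.87]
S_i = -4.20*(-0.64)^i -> [-4.2, 2.69, -1.72, 1.1, -0.7]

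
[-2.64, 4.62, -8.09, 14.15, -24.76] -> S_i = -2.64*(-1.75)^i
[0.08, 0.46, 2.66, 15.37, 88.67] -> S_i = 0.08*5.77^i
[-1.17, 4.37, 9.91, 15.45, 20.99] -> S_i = -1.17 + 5.54*i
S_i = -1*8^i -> [-1, -8, -64, -512, -4096]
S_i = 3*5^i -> [3, 15, 75, 375, 1875]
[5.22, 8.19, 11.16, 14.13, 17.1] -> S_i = 5.22 + 2.97*i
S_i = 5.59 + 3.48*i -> [5.59, 9.07, 12.55, 16.03, 19.51]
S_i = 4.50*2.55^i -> [4.5, 11.48, 29.26, 74.62, 190.27]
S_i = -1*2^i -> [-1, -2, -4, -8, -16]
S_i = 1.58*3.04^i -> [1.58, 4.8, 14.6, 44.39, 134.94]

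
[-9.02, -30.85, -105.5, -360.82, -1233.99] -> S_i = -9.02*3.42^i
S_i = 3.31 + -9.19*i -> [3.31, -5.88, -15.07, -24.26, -33.45]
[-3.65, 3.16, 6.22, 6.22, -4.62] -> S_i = Random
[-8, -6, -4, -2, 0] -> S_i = -8 + 2*i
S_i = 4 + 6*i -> [4, 10, 16, 22, 28]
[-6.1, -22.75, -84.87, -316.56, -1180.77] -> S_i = -6.10*3.73^i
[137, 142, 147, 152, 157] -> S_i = 137 + 5*i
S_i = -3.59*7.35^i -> [-3.59, -26.39, -193.94, -1425.46, -10477.17]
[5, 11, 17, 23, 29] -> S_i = 5 + 6*i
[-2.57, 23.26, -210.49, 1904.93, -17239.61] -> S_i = -2.57*(-9.05)^i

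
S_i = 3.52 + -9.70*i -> [3.52, -6.18, -15.88, -25.58, -35.28]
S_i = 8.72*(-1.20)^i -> [8.72, -10.46, 12.56, -15.07, 18.08]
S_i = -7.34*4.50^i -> [-7.34, -33.03, -148.64, -668.86, -3009.86]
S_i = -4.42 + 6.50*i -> [-4.42, 2.08, 8.58, 15.08, 21.58]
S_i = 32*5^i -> [32, 160, 800, 4000, 20000]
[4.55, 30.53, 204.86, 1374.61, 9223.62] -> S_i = 4.55*6.71^i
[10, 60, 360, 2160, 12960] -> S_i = 10*6^i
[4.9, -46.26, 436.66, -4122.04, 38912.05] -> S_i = 4.90*(-9.44)^i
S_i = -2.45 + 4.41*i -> [-2.45, 1.96, 6.37, 10.78, 15.19]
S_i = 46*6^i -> [46, 276, 1656, 9936, 59616]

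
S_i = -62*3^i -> [-62, -186, -558, -1674, -5022]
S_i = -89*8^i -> [-89, -712, -5696, -45568, -364544]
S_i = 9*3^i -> [9, 27, 81, 243, 729]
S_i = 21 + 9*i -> [21, 30, 39, 48, 57]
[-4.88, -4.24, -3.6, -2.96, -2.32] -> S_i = -4.88 + 0.64*i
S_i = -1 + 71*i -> [-1, 70, 141, 212, 283]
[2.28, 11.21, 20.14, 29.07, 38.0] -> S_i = 2.28 + 8.93*i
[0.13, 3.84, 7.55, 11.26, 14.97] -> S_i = 0.13 + 3.71*i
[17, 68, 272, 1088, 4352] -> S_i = 17*4^i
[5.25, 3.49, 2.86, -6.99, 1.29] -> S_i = Random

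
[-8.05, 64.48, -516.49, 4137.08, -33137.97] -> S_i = -8.05*(-8.01)^i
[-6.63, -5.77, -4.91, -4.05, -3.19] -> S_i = -6.63 + 0.86*i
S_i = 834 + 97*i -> [834, 931, 1028, 1125, 1222]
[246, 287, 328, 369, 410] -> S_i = 246 + 41*i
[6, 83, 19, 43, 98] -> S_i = Random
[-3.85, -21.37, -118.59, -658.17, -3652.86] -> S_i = -3.85*5.55^i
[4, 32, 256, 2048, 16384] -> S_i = 4*8^i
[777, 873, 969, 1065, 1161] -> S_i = 777 + 96*i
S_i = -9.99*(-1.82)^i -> [-9.99, 18.18, -33.09, 60.23, -109.61]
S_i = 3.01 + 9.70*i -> [3.01, 12.71, 22.41, 32.11, 41.81]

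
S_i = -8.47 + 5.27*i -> [-8.47, -3.2, 2.07, 7.34, 12.61]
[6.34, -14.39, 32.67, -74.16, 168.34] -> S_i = 6.34*(-2.27)^i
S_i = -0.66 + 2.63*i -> [-0.66, 1.97, 4.6, 7.23, 9.86]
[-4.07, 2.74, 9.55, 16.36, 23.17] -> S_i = -4.07 + 6.81*i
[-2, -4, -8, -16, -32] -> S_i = -2*2^i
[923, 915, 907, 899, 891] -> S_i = 923 + -8*i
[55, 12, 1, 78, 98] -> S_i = Random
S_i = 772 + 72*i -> [772, 844, 916, 988, 1060]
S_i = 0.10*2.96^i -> [0.1, 0.3, 0.88, 2.59, 7.68]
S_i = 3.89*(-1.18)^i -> [3.89, -4.59, 5.42, -6.39, 7.54]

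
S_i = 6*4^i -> [6, 24, 96, 384, 1536]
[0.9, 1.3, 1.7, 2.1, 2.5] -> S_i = 0.90 + 0.40*i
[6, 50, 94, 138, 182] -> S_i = 6 + 44*i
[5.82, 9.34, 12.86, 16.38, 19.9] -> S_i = 5.82 + 3.52*i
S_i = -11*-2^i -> [-11, 22, -44, 88, -176]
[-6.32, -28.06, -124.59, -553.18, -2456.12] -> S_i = -6.32*4.44^i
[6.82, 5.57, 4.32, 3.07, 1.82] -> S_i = 6.82 + -1.25*i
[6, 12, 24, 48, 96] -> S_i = 6*2^i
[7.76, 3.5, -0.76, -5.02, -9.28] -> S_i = 7.76 + -4.26*i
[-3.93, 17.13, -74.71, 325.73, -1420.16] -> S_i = -3.93*(-4.36)^i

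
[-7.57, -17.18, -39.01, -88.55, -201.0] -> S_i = -7.57*2.27^i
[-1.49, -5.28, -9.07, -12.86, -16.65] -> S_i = -1.49 + -3.79*i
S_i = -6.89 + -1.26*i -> [-6.89, -8.15, -9.41, -10.67, -11.93]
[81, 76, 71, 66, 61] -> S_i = 81 + -5*i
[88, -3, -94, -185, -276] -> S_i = 88 + -91*i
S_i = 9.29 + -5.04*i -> [9.29, 4.25, -0.79, -5.83, -10.87]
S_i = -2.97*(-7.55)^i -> [-2.97, 22.42, -169.3, 1278.2, -9650.38]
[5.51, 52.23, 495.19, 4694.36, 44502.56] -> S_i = 5.51*9.48^i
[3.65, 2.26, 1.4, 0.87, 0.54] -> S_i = 3.65*0.62^i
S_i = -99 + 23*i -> [-99, -76, -53, -30, -7]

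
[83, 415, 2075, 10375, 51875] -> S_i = 83*5^i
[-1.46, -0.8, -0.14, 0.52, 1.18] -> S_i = -1.46 + 0.66*i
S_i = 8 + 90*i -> [8, 98, 188, 278, 368]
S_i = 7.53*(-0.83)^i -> [7.53, -6.25, 5.19, -4.31, 3.57]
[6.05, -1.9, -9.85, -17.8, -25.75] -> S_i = 6.05 + -7.95*i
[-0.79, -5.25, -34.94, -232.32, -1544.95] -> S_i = -0.79*6.65^i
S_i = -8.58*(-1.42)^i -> [-8.58, 12.18, -17.3, 24.57, -34.89]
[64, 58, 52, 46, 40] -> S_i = 64 + -6*i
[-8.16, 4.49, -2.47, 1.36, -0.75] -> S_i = -8.16*(-0.55)^i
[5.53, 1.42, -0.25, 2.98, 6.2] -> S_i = Random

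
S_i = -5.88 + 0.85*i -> [-5.88, -5.03, -4.18, -3.33, -2.48]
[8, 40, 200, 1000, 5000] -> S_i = 8*5^i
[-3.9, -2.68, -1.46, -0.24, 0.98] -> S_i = -3.90 + 1.22*i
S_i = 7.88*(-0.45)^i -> [7.88, -3.55, 1.6, -0.72, 0.32]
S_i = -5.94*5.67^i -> [-5.94, -33.68, -190.96, -1082.77, -6139.3]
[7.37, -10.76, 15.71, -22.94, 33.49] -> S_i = 7.37*(-1.46)^i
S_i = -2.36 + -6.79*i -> [-2.36, -9.15, -15.94, -22.73, -29.52]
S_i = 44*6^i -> [44, 264, 1584, 9504, 57024]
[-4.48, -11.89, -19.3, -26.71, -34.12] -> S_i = -4.48 + -7.41*i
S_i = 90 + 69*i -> [90, 159, 228, 297, 366]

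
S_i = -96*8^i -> [-96, -768, -6144, -49152, -393216]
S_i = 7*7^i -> [7, 49, 343, 2401, 16807]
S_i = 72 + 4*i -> [72, 76, 80, 84, 88]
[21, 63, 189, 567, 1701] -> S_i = 21*3^i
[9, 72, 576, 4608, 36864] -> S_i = 9*8^i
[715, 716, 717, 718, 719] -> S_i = 715 + 1*i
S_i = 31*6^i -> [31, 186, 1116, 6696, 40176]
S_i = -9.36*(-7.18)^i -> [-9.36, 67.2, -482.53, 3464.57, -24875.6]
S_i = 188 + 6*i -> [188, 194, 200, 206, 212]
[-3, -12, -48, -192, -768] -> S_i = -3*4^i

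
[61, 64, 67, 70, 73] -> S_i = 61 + 3*i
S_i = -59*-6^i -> [-59, 354, -2124, 12744, -76464]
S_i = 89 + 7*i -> [89, 96, 103, 110, 117]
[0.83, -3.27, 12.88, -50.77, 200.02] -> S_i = 0.83*(-3.94)^i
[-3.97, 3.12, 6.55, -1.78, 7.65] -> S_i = Random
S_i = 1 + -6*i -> [1, -5, -11, -17, -23]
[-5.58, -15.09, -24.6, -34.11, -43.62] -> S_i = -5.58 + -9.51*i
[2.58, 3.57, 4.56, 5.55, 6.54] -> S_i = 2.58 + 0.99*i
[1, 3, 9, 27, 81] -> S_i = 1*3^i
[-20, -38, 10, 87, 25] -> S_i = Random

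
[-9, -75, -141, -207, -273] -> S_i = -9 + -66*i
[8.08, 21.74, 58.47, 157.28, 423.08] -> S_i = 8.08*2.69^i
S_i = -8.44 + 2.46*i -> [-8.44, -5.98, -3.52, -1.06, 1.4]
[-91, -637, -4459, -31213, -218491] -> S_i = -91*7^i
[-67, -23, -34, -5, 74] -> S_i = Random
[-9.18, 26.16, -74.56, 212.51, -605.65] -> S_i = -9.18*(-2.85)^i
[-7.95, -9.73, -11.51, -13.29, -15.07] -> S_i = -7.95 + -1.78*i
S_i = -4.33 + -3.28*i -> [-4.33, -7.61, -10.89, -14.17, -17.45]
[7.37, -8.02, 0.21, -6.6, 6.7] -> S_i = Random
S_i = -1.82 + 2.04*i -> [-1.82, 0.22, 2.26, 4.3, 6.34]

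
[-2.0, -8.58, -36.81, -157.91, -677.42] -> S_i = -2.00*4.29^i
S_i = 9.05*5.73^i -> [9.05, 51.86, 297.14, 1702.6, 9755.89]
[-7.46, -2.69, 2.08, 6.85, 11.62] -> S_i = -7.46 + 4.77*i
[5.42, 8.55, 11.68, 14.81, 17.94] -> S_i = 5.42 + 3.13*i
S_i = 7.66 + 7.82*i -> [7.66, 15.48, 23.3, 31.12, 38.94]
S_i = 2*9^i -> [2, 18, 162, 1458, 13122]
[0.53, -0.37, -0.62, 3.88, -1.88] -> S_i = Random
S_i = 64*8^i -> [64, 512, 4096, 32768, 262144]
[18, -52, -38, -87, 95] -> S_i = Random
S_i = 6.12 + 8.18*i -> [6.12, 14.3, 22.48, 30.66, 38.84]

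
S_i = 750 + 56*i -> [750, 806, 862, 918, 974]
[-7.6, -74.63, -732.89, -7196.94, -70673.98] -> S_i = -7.60*9.82^i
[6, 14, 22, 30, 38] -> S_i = 6 + 8*i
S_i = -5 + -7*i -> [-5, -12, -19, -26, -33]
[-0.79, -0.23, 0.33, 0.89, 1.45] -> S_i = -0.79 + 0.56*i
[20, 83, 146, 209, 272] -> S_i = 20 + 63*i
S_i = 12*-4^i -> [12, -48, 192, -768, 3072]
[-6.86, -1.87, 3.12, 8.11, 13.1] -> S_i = -6.86 + 4.99*i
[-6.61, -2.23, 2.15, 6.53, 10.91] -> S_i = -6.61 + 4.38*i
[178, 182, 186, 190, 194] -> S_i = 178 + 4*i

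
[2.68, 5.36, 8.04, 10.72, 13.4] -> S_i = 2.68 + 2.68*i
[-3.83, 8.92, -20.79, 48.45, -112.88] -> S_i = -3.83*(-2.33)^i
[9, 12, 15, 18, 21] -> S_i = 9 + 3*i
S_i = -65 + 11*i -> [-65, -54, -43, -32, -21]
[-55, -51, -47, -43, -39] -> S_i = -55 + 4*i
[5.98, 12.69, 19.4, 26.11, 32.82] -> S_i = 5.98 + 6.71*i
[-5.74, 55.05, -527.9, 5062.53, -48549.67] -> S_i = -5.74*(-9.59)^i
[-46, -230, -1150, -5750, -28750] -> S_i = -46*5^i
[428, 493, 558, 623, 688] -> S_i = 428 + 65*i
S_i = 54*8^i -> [54, 432, 3456, 27648, 221184]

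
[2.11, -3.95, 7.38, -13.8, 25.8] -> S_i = 2.11*(-1.87)^i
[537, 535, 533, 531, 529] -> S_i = 537 + -2*i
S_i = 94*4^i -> [94, 376, 1504, 6016, 24064]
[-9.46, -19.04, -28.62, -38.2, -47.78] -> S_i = -9.46 + -9.58*i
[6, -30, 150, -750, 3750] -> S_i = 6*-5^i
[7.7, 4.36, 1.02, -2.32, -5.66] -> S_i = 7.70 + -3.34*i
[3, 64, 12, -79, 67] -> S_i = Random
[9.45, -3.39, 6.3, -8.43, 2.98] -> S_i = Random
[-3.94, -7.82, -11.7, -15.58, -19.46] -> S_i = -3.94 + -3.88*i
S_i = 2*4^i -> [2, 8, 32, 128, 512]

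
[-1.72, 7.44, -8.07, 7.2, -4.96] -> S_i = Random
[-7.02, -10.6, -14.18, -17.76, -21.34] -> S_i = -7.02 + -3.58*i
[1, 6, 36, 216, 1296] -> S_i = 1*6^i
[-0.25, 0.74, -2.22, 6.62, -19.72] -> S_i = -0.25*(-2.98)^i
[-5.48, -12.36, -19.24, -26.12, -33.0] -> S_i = -5.48 + -6.88*i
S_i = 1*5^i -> [1, 5, 25, 125, 625]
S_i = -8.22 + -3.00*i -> [-8.22, -11.22, -14.22, -17.22, -20.22]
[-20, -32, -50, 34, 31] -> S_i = Random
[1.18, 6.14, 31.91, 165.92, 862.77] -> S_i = 1.18*5.20^i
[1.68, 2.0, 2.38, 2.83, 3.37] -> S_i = 1.68*1.19^i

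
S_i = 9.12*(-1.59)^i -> [9.12, -14.5, 23.06, -36.66, 58.29]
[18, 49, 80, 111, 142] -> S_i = 18 + 31*i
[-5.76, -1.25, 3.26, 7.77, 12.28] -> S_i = -5.76 + 4.51*i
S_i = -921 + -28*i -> [-921, -949, -977, -1005, -1033]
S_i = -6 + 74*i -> [-6, 68, 142, 216, 290]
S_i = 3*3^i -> [3, 9, 27, 81, 243]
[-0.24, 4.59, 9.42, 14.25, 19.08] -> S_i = -0.24 + 4.83*i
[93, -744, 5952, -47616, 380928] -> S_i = 93*-8^i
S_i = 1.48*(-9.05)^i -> [1.48, -13.39, 121.22, -1097.0, 9927.87]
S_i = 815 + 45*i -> [815, 860, 905, 950, 995]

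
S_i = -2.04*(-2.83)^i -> [-2.04, 5.77, -16.34, 46.24, -130.85]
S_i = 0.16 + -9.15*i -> [0.16, -8.99, -18.14, -27.29, -36.44]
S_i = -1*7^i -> [-1, -7, -49, -343, -2401]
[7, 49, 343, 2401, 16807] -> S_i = 7*7^i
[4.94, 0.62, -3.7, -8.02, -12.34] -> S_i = 4.94 + -4.32*i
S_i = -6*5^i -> [-6, -30, -150, -750, -3750]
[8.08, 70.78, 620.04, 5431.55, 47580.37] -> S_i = 8.08*8.76^i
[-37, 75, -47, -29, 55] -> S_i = Random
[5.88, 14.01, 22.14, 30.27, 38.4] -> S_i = 5.88 + 8.13*i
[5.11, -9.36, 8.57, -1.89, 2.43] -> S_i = Random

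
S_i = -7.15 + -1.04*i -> [-7.15, -8.19, -9.23, -10.27, -11.31]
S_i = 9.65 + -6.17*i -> [9.65, 3.48, -2.69, -8.86, -15.03]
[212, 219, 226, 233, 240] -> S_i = 212 + 7*i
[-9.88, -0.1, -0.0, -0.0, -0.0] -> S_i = -9.88*0.01^i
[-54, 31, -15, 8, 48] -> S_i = Random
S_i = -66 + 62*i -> [-66, -4, 58, 120, 182]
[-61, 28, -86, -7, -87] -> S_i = Random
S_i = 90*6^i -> [90, 540, 3240, 19440, 116640]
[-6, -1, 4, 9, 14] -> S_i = -6 + 5*i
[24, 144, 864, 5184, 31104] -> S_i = 24*6^i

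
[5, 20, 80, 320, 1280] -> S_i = 5*4^i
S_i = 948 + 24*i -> [948, 972, 996, 1020, 1044]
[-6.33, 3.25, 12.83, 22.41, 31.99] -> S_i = -6.33 + 9.58*i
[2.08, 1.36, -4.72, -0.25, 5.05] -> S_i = Random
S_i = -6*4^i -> [-6, -24, -96, -384, -1536]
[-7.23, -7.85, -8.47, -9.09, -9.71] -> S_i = -7.23 + -0.62*i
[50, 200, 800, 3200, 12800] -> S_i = 50*4^i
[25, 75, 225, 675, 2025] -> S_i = 25*3^i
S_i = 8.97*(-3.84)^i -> [8.97, -34.44, 132.27, -507.91, 1950.37]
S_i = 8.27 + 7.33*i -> [8.27, 15.6, 22.93, 30.26, 37.59]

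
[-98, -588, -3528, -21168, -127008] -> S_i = -98*6^i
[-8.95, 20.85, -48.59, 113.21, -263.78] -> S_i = -8.95*(-2.33)^i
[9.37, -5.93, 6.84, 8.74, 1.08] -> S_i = Random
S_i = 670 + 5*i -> [670, 675, 680, 685, 690]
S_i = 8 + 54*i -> [8, 62, 116, 170, 224]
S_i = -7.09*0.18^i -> [-7.09, -1.28, -0.23, -0.04, -0.01]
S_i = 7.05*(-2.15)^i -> [7.05, -15.16, 32.59, -70.07, 150.64]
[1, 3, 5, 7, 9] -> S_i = 1 + 2*i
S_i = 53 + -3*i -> [53, 50, 47, 44, 41]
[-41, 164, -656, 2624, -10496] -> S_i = -41*-4^i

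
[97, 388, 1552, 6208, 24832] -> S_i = 97*4^i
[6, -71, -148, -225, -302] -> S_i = 6 + -77*i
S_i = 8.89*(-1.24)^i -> [8.89, -11.02, 13.67, -16.95, 21.02]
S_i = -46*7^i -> [-46, -322, -2254, -15778, -110446]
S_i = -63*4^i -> [-63, -252, -1008, -4032, -16128]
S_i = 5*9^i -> [5, 45, 405, 3645, 32805]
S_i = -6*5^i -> [-6, -30, -150, -750, -3750]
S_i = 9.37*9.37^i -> [9.37, 87.8, 822.66, 7708.3, 72226.73]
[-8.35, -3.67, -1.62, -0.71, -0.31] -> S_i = -8.35*0.44^i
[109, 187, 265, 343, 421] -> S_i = 109 + 78*i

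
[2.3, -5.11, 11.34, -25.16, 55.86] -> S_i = 2.30*(-2.22)^i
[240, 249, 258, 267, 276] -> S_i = 240 + 9*i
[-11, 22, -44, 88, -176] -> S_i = -11*-2^i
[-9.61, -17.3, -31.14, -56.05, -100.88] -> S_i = -9.61*1.80^i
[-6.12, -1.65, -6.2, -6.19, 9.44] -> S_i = Random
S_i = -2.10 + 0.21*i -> [-2.1, -1.89, -1.68, -1.47, -1.26]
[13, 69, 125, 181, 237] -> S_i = 13 + 56*i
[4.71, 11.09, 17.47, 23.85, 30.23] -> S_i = 4.71 + 6.38*i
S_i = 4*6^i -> [4, 24, 144, 864, 5184]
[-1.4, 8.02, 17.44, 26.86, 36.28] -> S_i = -1.40 + 9.42*i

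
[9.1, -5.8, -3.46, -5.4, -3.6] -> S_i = Random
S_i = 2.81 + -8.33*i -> [2.81, -5.52, -13.85, -22.18, -30.51]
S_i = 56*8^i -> [56, 448, 3584, 28672, 229376]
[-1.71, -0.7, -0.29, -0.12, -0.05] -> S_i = -1.71*0.41^i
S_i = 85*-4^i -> [85, -340, 1360, -5440, 21760]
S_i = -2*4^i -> [-2, -8, -32, -128, -512]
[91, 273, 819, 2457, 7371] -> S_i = 91*3^i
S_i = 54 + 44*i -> [54, 98, 142, 186, 230]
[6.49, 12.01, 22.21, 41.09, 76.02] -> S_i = 6.49*1.85^i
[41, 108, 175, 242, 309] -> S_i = 41 + 67*i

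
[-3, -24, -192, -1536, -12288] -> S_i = -3*8^i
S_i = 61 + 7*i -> [61, 68, 75, 82, 89]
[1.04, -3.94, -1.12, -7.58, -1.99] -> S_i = Random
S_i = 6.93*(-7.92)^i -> [6.93, -54.89, 434.69, -3442.78, 27266.79]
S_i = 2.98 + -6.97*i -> [2.98, -3.99, -10.96, -17.93, -24.9]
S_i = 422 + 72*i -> [422, 494, 566, 638, 710]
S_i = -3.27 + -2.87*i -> [-3.27, -6.14, -9.01, -11.88, -14.75]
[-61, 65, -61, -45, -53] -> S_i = Random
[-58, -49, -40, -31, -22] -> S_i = -58 + 9*i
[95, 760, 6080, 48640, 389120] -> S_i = 95*8^i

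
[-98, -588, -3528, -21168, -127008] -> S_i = -98*6^i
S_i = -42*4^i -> [-42, -168, -672, -2688, -10752]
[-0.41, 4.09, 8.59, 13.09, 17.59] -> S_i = -0.41 + 4.50*i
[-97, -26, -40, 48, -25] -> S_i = Random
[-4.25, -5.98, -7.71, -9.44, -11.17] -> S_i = -4.25 + -1.73*i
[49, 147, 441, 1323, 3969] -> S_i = 49*3^i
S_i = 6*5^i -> [6, 30, 150, 750, 3750]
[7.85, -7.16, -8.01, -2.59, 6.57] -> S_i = Random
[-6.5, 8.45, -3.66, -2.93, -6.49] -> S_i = Random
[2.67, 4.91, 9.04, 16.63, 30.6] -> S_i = 2.67*1.84^i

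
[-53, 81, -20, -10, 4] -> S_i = Random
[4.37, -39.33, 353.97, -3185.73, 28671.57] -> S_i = 4.37*(-9.00)^i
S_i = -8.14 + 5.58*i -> [-8.14, -2.56, 3.02, 8.6, 14.18]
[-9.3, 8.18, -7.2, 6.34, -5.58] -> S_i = -9.30*(-0.88)^i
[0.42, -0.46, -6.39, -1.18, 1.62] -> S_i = Random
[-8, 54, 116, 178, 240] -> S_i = -8 + 62*i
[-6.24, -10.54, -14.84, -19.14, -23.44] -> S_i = -6.24 + -4.30*i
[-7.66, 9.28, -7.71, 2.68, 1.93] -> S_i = Random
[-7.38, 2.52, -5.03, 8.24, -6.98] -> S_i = Random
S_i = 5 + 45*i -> [5, 50, 95, 140, 185]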